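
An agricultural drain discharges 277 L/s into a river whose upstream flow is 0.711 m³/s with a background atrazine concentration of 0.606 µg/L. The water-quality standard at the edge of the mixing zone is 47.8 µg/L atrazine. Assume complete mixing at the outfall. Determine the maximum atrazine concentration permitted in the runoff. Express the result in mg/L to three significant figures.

277 L/s = 0.277 m³/s.
0.606 µg/L = 0.000606 mg/L.
47.8 µg/L = 0.0478 mg/L.
Mass balance: 0.0478·0.988 = 0.277·Cₑ + 0.711·0.000606.
Cₑ = (0.04723 − 0.0004309) / 0.277 = 0.1689 mg/L.

0.169 mg/L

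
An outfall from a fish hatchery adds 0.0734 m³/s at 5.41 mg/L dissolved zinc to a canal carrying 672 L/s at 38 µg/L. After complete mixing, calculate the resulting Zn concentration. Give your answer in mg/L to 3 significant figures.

672 L/s = 0.672 m³/s.
38 µg/L = 0.038 mg/L.
Flow-weighted mixing gives C = (0.0734·5.41 + 0.672·0.038) / (0.0734 + 0.672) = 0.4226/0.7454 = 0.567 mg/L.

0.567 mg/L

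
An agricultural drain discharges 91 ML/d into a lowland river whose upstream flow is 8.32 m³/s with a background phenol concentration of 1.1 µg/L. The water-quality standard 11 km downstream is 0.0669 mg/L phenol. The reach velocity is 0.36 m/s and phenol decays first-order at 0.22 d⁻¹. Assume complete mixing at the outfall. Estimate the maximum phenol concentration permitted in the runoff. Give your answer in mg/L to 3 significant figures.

91 ML/d = 1.053 m³/s.
1.1 µg/L = 0.0011 mg/L.
Travel time to the compliance point: t = 1.1e+04/0.36 = 3.056e+04 s = 0.3537 d; decay factor exp(−0.22·0.3537) = 0.9251.
So the concentration just after mixing may be at most 0.0669/0.9251 = 0.07231 mg/L.
Mass balance: 0.07231·9.373 = 1.053·Cₑ + 8.32·0.0011.
Cₑ = (0.6778 − 0.009152) / 1.053 = 0.6349 mg/L.

0.635 mg/L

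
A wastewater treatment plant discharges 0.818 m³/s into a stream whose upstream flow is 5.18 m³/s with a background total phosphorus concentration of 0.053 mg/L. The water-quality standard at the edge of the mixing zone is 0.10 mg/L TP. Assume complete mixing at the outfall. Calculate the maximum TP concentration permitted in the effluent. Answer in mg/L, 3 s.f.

0.398 mg/L

Mass balance: 0.1·5.998 = 0.818·Cₑ + 5.18·0.053.
Cₑ = (0.5998 − 0.2745) / 0.818 = 0.3976 mg/L.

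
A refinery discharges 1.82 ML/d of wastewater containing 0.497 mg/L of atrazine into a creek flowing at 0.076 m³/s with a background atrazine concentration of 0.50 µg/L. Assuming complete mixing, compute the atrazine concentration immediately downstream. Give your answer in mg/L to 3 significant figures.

0.108 mg/L

1.82 ML/d = 0.02106 m³/s.
0.50 µg/L = 0.0005 mg/L.
Conservation of mass across the mixing zone: C = (0.02106·0.497 + 0.076·0.0005) / (0.02106 + 0.076) = 0.01051/0.09706 = 0.1082 mg/L.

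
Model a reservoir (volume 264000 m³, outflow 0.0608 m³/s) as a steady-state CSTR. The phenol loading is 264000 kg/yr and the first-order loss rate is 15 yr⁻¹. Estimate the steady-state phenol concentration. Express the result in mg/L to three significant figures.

44.9 mg/L

Outflow Q = 0.0608 m³/s × 3.156e+07 s/yr = 1.919e+06 m³/yr.
Steady-state CSTR mass balance: W = Q·C + k·V·C, so C = W/(Q + kV).
Q + kV = 1.919e+06 + 15·264000 = 5.879e+06 m³/yr.
C = 264000/5.879e+06 = 0.04491 kg/m³ = 44.91 mg/L.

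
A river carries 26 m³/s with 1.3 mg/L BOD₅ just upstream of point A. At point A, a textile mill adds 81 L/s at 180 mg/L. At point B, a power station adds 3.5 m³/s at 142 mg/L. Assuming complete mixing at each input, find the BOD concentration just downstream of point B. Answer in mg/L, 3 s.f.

18.4 mg/L

81 L/s = 0.081 m³/s.
After input A: C = (26·1.3 + 0.081·180) / 26.08 = 1.855 mg/L.
After input B: C = (26.08·1.855 + 3.5·142) / 29.58 = 18.44 mg/L.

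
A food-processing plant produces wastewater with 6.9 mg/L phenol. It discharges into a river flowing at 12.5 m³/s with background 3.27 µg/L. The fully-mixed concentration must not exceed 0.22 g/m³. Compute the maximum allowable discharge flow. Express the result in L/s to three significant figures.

3.27 µg/L = 0.00327 mg/L.
Mass balance at complete mixing: C_std·(Q_w + Q_r) = Q_w·C_e + Q_r·C_b.
Rearranging, Q_w = Q_r·(C_std − C_b)/(C_e − C_std) = 12.5·(0.22 − 0.00327) / (6.9 − 0.22) = 0.4056 m³/s.
= 405.6 L/s.

406 L/s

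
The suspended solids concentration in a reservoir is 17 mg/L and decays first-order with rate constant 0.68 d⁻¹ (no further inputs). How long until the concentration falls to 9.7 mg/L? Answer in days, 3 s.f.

0.825 d

t = ln(C₀/C)/k = ln(17/9.7)/0.68 = 0.5611/0.68 = 0.8251 d.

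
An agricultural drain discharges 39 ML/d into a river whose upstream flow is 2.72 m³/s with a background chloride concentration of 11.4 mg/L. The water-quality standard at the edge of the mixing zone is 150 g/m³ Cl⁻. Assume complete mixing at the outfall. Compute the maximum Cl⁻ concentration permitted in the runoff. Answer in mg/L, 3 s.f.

39 ML/d = 0.4514 m³/s.
Mass balance: 150·3.171 = 0.4514·Cₑ + 2.72·11.4.
Cₑ = (475.7 − 31.01) / 0.4514 = 985.2 mg/L.

985 mg/L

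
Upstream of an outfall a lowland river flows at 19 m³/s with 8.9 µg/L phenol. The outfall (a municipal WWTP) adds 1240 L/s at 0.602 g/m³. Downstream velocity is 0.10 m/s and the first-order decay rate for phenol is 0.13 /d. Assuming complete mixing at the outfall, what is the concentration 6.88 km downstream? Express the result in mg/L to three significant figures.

0.0408 mg/L

1240 L/s = 1.24 m³/s.
8.9 µg/L = 0.0089 mg/L.
After complete mixing, C₀ = (1.24·0.602 + 19·0.0089) / 20.24 = 0.04524 mg/L.
Travel time t = 6880 m / 0.10 m/s = 6.88e+04 s = 0.7963 d.
C = 0.04524·exp(−0.13·0.7963) = 0.04524·0.9017 = 0.04079 mg/L.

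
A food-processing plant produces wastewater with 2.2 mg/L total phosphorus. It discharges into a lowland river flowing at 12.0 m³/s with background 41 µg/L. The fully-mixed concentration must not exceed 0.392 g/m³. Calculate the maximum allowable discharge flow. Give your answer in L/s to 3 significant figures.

2330 L/s

41 µg/L = 0.041 mg/L.
Mass balance at complete mixing: C_std·(Q_w + Q_r) = Q_w·C_e + Q_r·C_b.
Rearranging, Q_w = Q_r·(C_std − C_b)/(C_e − C_std) = 12.0·(0.392 − 0.041) / (2.2 − 0.392) = 2.33 m³/s.
= 2330 L/s.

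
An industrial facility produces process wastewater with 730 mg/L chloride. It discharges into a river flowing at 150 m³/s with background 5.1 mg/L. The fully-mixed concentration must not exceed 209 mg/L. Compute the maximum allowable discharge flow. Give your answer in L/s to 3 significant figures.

Mass balance at complete mixing: C_std·(Q_w + Q_r) = Q_w·C_e + Q_r·C_b.
Rearranging, Q_w = Q_r·(C_std − C_b)/(C_e − C_std) = 150·(209 − 5.1) / (730 − 209) = 58.7 m³/s.
= 5.87e+04 L/s.

58700 L/s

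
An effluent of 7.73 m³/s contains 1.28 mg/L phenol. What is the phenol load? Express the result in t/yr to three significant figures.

Mass flux = Q·C = 7.73 m³/s × 1.28 g/m³ = 9.894 g/s.
= 9.894 g/s × 31.56 = 312.2 t/yr.

312 t/yr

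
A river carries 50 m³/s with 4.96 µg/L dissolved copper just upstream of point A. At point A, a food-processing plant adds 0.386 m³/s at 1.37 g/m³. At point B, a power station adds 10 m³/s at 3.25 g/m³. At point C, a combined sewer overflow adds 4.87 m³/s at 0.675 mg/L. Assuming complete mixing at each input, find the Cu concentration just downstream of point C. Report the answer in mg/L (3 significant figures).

0.560 mg/L

4.96 µg/L = 0.00496 mg/L.
After input A: C = (50·0.00496 + 0.386·1.37) / 50.39 = 0.01542 mg/L.
After input B: C = (50.39·0.01542 + 10·3.25) / 60.39 = 0.5511 mg/L.
After input C: C = (60.39·0.5511 + 4.87·0.675) / 65.26 = 0.5603 mg/L.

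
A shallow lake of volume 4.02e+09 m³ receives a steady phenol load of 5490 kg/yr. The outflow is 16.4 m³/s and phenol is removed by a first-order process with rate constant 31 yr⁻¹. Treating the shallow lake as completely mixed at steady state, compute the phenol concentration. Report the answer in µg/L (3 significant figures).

Outflow Q = 16.4 m³/s × 3.156e+07 s/yr = 5.175e+08 m³/yr.
Steady-state CSTR mass balance: W = Q·C + k·V·C, so C = W/(Q + kV).
Q + kV = 5.175e+08 + 31·4.02e+09 = 1.251e+11 m³/yr.
C = 5490/1.251e+11 = 4.387e-08 kg/m³ = 4.387e-05 mg/L = 0.04387 µg/L.

0.0439 µg/L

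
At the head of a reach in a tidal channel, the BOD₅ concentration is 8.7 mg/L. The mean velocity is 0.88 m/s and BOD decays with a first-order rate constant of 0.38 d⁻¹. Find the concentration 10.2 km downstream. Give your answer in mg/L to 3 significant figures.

8.27 mg/L

Travel time t = 10.2 km / 0.88 m/s = 1.02e+04/0.88 = 1.159e+04 s = 0.1342 d.
First-order decay: C = 8.7·exp(−0.38·0.1342) = 8.7·0.9503 = 8.268 mg/L.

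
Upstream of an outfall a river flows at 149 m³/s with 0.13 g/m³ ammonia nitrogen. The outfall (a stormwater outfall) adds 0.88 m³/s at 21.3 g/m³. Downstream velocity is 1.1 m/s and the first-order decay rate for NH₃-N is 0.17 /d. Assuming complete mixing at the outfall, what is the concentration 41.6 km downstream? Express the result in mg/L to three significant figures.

After complete mixing, C₀ = (0.88·21.3 + 149·0.13) / 149.9 = 0.2543 mg/L.
Travel time t = 4.16e+04 m / 1.1 m/s = 3.782e+04 s = 0.4377 d.
C = 0.2543·exp(−0.17·0.4377) = 0.2543·0.9283 = 0.2361 mg/L.

0.236 mg/L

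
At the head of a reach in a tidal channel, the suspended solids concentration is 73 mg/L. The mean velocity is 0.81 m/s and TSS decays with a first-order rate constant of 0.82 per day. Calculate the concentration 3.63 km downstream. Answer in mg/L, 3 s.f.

Travel time t = 3.63 km / 0.81 m/s = 3630/0.81 = 4481 s = 0.05187 d.
First-order decay: C = 73·exp(−0.82·0.05187) = 73·0.9584 = 69.96 mg/L.

70.0 mg/L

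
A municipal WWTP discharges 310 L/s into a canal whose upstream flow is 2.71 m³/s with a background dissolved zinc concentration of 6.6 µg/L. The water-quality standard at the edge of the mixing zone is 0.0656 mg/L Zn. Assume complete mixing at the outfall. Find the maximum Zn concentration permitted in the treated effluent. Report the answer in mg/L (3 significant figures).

0.581 mg/L

310 L/s = 0.31 m³/s.
6.6 µg/L = 0.0066 mg/L.
Mass balance: 0.0656·3.02 = 0.31·Cₑ + 2.71·0.0066.
Cₑ = (0.1981 − 0.01789) / 0.31 = 0.5814 mg/L.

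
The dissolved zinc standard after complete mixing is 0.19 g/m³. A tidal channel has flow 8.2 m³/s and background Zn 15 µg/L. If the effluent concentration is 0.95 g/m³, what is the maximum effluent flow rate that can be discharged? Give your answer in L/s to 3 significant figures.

15 µg/L = 0.015 mg/L.
Mass balance at complete mixing: C_std·(Q_w + Q_r) = Q_w·C_e + Q_r·C_b.
Rearranging, Q_w = Q_r·(C_std − C_b)/(C_e − C_std) = 8.2·(0.19 − 0.015) / (0.95 − 0.19) = 1.888 m³/s.
= 1888 L/s.

1890 L/s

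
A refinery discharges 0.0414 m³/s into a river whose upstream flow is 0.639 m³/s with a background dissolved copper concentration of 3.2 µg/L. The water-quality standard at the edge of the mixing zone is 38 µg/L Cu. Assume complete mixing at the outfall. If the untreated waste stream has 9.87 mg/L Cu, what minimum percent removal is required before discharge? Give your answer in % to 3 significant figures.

3.2 µg/L = 0.0032 mg/L.
38 µg/L = 0.038 mg/L.
Mass balance: 0.038·0.6804 = 0.0414·Cₑ + 0.639·0.0032.
Cₑ = (0.02586 − 0.002045) / 0.0414 = 0.5751 mg/L.
Required removal = 1 − 0.5751/9.87 = 94.17 %.

94.2 %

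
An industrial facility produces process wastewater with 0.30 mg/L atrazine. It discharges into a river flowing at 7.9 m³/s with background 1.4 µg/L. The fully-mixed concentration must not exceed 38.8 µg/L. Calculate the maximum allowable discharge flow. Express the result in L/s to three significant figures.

1.4 µg/L = 0.0014 mg/L.
38.8 µg/L = 0.0388 mg/L.
Mass balance at complete mixing: C_std·(Q_w + Q_r) = Q_w·C_e + Q_r·C_b.
Rearranging, Q_w = Q_r·(C_std − C_b)/(C_e − C_std) = 7.9·(0.0388 − 0.0014) / (0.3 − 0.0388) = 1.131 m³/s.
= 1131 L/s.

1130 L/s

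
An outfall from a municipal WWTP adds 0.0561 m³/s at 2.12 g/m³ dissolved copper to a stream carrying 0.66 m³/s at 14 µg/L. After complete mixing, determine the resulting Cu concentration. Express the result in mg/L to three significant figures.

14 µg/L = 0.014 mg/L.
By mass balance at complete mixing, C = (0.0561·2.12 + 0.66·0.014) / (0.0561 + 0.66) = 0.1282/0.7161 = 0.179 mg/L.

0.179 mg/L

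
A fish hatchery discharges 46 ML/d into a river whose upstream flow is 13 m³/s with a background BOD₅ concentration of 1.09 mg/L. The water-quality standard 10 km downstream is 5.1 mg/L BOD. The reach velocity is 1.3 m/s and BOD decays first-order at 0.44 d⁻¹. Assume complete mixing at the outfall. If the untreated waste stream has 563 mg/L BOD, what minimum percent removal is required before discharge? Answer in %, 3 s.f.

46 ML/d = 0.5324 m³/s.
Travel time to the compliance point: t = 1e+04/1.3 = 7692 s = 0.08903 d; decay factor exp(−0.44·0.08903) = 0.9616.
So the concentration just after mixing may be at most 5.1/0.9616 = 5.304 mg/L.
Mass balance: 5.304·13.53 = 0.5324·Cₑ + 13·1.09.
Cₑ = (71.77 − 14.17) / 0.5324 = 108.2 mg/L.
Required removal = 1 − 108.2/563 = 80.78 %.

80.8 %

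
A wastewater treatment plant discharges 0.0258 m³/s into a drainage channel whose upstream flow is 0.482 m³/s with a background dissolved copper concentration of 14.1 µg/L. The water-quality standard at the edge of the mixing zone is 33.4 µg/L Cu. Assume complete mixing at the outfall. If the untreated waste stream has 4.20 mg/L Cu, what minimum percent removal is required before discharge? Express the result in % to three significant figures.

14.1 µg/L = 0.0141 mg/L.
33.4 µg/L = 0.0334 mg/L.
Mass balance: 0.0334·0.5078 = 0.0258·Cₑ + 0.482·0.0141.
Cₑ = (0.01696 − 0.006796) / 0.0258 = 0.394 mg/L.
Required removal = 1 − 0.394/4.20 = 90.62 %.

90.6 %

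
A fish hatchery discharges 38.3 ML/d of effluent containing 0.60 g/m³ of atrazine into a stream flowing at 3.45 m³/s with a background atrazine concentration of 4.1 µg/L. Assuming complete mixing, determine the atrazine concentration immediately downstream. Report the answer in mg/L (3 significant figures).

0.0719 mg/L

38.3 ML/d = 0.4433 m³/s.
4.1 µg/L = 0.0041 mg/L.
Conservation of mass across the mixing zone: C = (0.4433·0.6 + 3.45·0.0041) / (0.4433 + 3.45) = 0.2801/3.893 = 0.07195 mg/L.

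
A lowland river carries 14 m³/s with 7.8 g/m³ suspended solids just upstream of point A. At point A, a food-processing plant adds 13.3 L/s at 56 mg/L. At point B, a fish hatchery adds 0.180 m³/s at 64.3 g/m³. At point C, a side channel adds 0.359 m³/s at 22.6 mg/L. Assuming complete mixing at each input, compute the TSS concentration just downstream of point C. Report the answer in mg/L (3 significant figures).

13.3 L/s = 0.0133 m³/s.
After input A: C = (14·7.8 + 0.0133·56) / 14.01 = 7.846 mg/L.
After input B: C = (14.01·7.846 + 0.18·64.3) / 14.19 = 8.562 mg/L.
After input C: C = (14.19·8.562 + 0.359·22.6) / 14.55 = 8.908 mg/L.

8.91 mg/L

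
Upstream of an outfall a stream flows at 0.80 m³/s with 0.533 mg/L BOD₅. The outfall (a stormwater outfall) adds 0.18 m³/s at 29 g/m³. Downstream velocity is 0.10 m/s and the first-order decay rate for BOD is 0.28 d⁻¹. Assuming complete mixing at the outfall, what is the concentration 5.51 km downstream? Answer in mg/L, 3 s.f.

After complete mixing, C₀ = (0.18·29 + 0.8·0.533) / 0.98 = 5.762 mg/L.
Travel time t = 5510 m / 0.10 m/s = 5.51e+04 s = 0.6377 d.
C = 5.762·exp(−0.28·0.6377) = 5.762·0.8365 = 4.819 mg/L.

4.82 mg/L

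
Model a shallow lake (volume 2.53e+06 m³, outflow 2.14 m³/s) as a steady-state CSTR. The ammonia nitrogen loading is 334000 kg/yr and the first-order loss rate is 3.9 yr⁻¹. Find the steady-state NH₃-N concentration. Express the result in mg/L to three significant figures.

4.32 mg/L

Outflow Q = 2.14 m³/s × 3.156e+07 s/yr = 6.753e+07 m³/yr.
Steady-state CSTR mass balance: W = Q·C + k·V·C, so C = W/(Q + kV).
Q + kV = 6.753e+07 + 3.9·2.53e+06 = 7.74e+07 m³/yr.
C = 334000/7.74e+07 = 0.004315 kg/m³ = 4.315 mg/L.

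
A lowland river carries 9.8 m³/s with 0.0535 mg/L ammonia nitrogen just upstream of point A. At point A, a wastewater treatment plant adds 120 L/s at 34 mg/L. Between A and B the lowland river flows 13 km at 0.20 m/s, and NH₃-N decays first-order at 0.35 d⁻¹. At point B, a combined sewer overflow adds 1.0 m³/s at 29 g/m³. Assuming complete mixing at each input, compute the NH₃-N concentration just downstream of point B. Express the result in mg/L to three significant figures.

120 L/s = 0.12 m³/s.
After input A: C = (9.8·0.0535 + 0.12·34) / 9.92 = 0.4641 mg/L.
Over the 13 km reach to input B (t = 6.5e+04 s = 0.7523 d), decay gives C = 0.4641·exp(−0.35·0.7523) = 0.3567 mg/L.
After input B: C = (9.92·0.3567 + 1·29) / 10.92 = 2.98 mg/L.

2.98 mg/L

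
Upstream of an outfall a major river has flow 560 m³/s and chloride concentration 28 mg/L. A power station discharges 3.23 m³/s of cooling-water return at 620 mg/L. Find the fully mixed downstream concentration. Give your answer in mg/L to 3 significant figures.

Conservation of mass across the mixing zone: C = (3.23·620 + 560·28) / (3.23 + 560) = 1.768e+04/563.2 = 31.39 mg/L.

31.4 mg/L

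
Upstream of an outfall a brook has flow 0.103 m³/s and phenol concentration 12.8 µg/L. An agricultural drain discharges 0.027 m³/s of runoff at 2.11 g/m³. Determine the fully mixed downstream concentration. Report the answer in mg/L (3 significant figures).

0.448 mg/L

12.8 µg/L = 0.0128 mg/L.
Flow-weighted mixing gives C = (0.027·2.11 + 0.103·0.0128) / (0.027 + 0.103) = 0.05829/0.13 = 0.4484 mg/L.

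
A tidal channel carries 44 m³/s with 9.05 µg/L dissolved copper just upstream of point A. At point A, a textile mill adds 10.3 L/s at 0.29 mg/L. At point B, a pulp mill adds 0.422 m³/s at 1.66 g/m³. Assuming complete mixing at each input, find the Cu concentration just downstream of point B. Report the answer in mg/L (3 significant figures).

9.05 µg/L = 0.00905 mg/L.
10.3 L/s = 0.0103 m³/s.
After input A: C = (44·0.00905 + 0.0103·0.29) / 44.01 = 0.009116 mg/L.
After input B: C = (44.01·0.009116 + 0.422·1.66) / 44.43 = 0.0248 mg/L.

0.0248 mg/L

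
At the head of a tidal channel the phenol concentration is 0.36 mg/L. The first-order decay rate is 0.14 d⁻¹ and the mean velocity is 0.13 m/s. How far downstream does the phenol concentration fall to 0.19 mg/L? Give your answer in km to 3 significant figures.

51.3 km

From C = C₀·e^(−kt), t = ln(C₀/C)/k = ln(0.36/0.19)/0.14 = 0.6391/0.14 = 4.565 d.
Distance = v·t = 0.13 m/s × 3.944e+05 s = 5.127e+04 m = 51.27 km.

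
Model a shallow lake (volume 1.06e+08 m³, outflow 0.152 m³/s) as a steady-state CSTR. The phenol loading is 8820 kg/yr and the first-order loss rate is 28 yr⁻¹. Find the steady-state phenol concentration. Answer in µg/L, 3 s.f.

Outflow Q = 0.152 m³/s × 3.156e+07 s/yr = 4.797e+06 m³/yr.
Steady-state CSTR mass balance: W = Q·C + k·V·C, so C = W/(Q + kV).
Q + kV = 4.797e+06 + 28·1.06e+08 = 2.973e+09 m³/yr.
C = 8820/2.973e+09 = 2.967e-06 kg/m³ = 0.002967 mg/L = 2.967 µg/L.

2.97 µg/L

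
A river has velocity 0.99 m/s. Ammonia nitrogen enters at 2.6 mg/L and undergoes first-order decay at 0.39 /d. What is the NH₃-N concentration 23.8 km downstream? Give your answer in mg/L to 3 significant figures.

Travel time t = 23.8 km / 0.99 m/s = 2.38e+04/0.99 = 2.404e+04 s = 0.2782 d.
First-order decay: C = 2.6·exp(−0.39·0.2782) = 2.6·0.8972 = 2.333 mg/L.

2.33 mg/L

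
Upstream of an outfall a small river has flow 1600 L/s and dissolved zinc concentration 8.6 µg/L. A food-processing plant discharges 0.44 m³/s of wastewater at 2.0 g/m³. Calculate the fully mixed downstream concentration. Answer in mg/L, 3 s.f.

1600 L/s = 1.6 m³/s.
8.6 µg/L = 0.0086 mg/L.
By mass balance at complete mixing, C = (0.44·2 + 1.6·0.0086) / (0.44 + 1.6) = 0.8938/2.04 = 0.4381 mg/L.

0.438 mg/L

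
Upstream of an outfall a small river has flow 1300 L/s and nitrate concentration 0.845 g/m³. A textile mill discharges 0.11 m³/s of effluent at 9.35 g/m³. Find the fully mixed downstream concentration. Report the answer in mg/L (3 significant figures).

1300 L/s = 1.3 m³/s.
Flow-weighted mixing gives C = (0.11·9.35 + 1.3·0.845) / (0.11 + 1.3) = 2.127/1.41 = 1.509 mg/L.

1.51 mg/L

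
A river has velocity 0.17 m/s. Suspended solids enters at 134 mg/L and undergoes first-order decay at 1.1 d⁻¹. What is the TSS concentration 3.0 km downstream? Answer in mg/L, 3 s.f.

107 mg/L

Travel time t = 3.0 km / 0.17 m/s = 3000/0.17 = 1.765e+04 s = 0.2042 d.
First-order decay: C = 134·exp(−1.1·0.2042) = 134·0.7988 = 107 mg/L.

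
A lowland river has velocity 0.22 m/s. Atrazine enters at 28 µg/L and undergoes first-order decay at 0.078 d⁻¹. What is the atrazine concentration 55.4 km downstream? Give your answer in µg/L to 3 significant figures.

22.3 µg/L

Travel time t = 55.4 km / 0.22 m/s = 5.54e+04/0.22 = 2.518e+05 s = 2.915 d.
First-order decay: C = 28·exp(−0.078·2.915) = 28·0.7967 = 22.31 µg/L.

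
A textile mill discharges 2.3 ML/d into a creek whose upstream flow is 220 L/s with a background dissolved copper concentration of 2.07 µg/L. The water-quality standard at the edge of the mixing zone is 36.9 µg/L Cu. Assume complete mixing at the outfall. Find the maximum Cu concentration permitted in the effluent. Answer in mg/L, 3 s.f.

2.3 ML/d = 0.02662 m³/s.
220 L/s = 0.22 m³/s.
2.07 µg/L = 0.00207 mg/L.
36.9 µg/L = 0.0369 mg/L.
Mass balance: 0.0369·0.2466 = 0.02662·Cₑ + 0.22·0.00207.
Cₑ = (0.0091 − 0.0004554) / 0.02662 = 0.3247 mg/L.

0.325 mg/L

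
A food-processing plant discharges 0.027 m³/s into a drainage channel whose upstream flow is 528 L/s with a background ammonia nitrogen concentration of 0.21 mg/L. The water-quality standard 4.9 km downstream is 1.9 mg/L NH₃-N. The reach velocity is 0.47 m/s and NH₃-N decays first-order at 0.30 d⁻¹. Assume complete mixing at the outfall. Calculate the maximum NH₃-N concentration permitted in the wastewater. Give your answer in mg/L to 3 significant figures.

528 L/s = 0.528 m³/s.
Travel time to the compliance point: t = 4900/0.47 = 1.043e+04 s = 0.1207 d; decay factor exp(−0.30·0.1207) = 0.9644.
So the concentration just after mixing may be at most 1.9/0.9644 = 1.97 mg/L.
Mass balance: 1.97·0.555 = 0.027·Cₑ + 0.528·0.21.
Cₑ = (1.093 − 0.1109) / 0.027 = 36.39 mg/L.

36.4 mg/L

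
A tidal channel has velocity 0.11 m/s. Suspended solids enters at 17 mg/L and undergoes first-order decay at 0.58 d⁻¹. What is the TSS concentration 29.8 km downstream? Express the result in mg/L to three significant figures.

2.76 mg/L

Travel time t = 29.8 km / 0.11 m/s = 2.98e+04/0.11 = 2.709e+05 s = 3.136 d.
First-order decay: C = 17·exp(−0.58·3.136) = 17·0.1623 = 2.758 mg/L.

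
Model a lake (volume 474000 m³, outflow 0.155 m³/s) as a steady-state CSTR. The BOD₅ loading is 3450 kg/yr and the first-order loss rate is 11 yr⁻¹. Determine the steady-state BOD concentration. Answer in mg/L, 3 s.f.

Outflow Q = 0.155 m³/s × 3.156e+07 s/yr = 4.891e+06 m³/yr.
Steady-state CSTR mass balance: W = Q·C + k·V·C, so C = W/(Q + kV).
Q + kV = 4.891e+06 + 11·474000 = 1.011e+07 m³/yr.
C = 3450/1.011e+07 = 0.0003414 kg/m³ = 0.3414 mg/L.

0.341 mg/L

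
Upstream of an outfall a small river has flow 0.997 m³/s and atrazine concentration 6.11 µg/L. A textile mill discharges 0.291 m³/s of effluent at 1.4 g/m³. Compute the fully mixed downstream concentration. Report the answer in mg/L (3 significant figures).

0.321 mg/L

6.11 µg/L = 0.00611 mg/L.
Conservation of mass across the mixing zone: C = (0.291·1.4 + 0.997·0.00611) / (0.291 + 0.997) = 0.4135/1.288 = 0.321 mg/L.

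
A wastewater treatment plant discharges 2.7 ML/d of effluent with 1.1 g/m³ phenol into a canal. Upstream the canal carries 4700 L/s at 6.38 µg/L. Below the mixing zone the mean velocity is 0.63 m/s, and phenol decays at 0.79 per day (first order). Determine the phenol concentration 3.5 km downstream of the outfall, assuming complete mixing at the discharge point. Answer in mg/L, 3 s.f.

2.7 ML/d = 0.03125 m³/s.
4700 L/s = 4.7 m³/s.
6.38 µg/L = 0.00638 mg/L.
After complete mixing, C₀ = (0.03125·1.1 + 4.7·0.00638) / 4.731 = 0.0136 mg/L.
Travel time t = 3500 m / 0.63 m/s = 5556 s = 0.0643 d.
C = 0.0136·exp(−0.79·0.0643) = 0.0136·0.9505 = 0.01293 mg/L.

0.0129 mg/L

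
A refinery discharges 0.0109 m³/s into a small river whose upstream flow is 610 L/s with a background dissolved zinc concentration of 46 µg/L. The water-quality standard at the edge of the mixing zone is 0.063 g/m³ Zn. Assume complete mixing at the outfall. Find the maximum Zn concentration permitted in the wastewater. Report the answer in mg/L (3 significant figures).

1.01 mg/L

610 L/s = 0.61 m³/s.
46 µg/L = 0.046 mg/L.
Mass balance: 0.063·0.6209 = 0.0109·Cₑ + 0.61·0.046.
Cₑ = (0.03912 − 0.02806) / 0.0109 = 1.014 mg/L.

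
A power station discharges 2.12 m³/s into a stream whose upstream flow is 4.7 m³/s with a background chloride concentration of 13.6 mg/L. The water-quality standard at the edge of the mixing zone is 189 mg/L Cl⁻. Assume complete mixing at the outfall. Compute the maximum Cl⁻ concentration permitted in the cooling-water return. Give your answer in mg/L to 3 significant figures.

Mass balance: 189·6.82 = 2.12·Cₑ + 4.7·13.6.
Cₑ = (1289 − 63.92) / 2.12 = 577.9 mg/L.

578 mg/L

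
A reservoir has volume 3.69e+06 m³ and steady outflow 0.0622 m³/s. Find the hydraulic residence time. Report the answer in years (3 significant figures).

Q = 0.0622 m³/s × 3.156e+07 s/yr = 1.963e+06 m³/yr.
Hydraulic residence time τ = V/Q = 3.69e+06/1.963e+06 = 1.88 yr.

1.88 yr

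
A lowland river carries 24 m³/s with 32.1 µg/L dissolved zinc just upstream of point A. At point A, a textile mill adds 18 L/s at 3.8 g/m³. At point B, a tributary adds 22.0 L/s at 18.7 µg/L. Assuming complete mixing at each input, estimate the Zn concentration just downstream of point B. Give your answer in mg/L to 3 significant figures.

32.1 µg/L = 0.0321 mg/L.
18 L/s = 0.018 m³/s.
After input A: C = (24·0.0321 + 0.018·3.8) / 24.02 = 0.03492 mg/L.
22.0 L/s = 0.022 m³/s.
18.7 µg/L = 0.0187 mg/L.
After input B: C = (24.02·0.03492 + 0.022·0.0187) / 24.04 = 0.03491 mg/L.

0.0349 mg/L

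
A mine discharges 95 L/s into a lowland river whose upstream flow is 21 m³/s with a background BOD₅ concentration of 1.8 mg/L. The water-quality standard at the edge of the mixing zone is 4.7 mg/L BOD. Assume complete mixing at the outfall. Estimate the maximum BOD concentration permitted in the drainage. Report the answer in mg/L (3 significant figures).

95 L/s = 0.095 m³/s.
Mass balance: 4.7·21.09 = 0.095·Cₑ + 21·1.8.
Cₑ = (99.15 − 37.8) / 0.095 = 645.8 mg/L.

646 mg/L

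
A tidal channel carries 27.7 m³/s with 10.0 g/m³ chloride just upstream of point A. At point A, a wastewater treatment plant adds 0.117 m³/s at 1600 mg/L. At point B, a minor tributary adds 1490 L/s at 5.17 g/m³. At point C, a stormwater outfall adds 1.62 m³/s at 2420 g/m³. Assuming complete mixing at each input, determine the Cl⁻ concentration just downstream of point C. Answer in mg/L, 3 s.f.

After input A: C = (27.7·10 + 0.117·1600) / 27.82 = 16.69 mg/L.
1490 L/s = 1.49 m³/s.
After input B: C = (27.82·16.69 + 1.49·5.17) / 29.31 = 16.1 mg/L.
After input C: C = (29.31·16.1 + 1.62·2420) / 30.93 = 142 mg/L.

142 mg/L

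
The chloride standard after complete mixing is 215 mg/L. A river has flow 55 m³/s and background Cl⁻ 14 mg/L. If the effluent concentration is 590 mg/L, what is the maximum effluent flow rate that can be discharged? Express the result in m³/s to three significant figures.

29.5 m³/s

Mass balance at complete mixing: C_std·(Q_w + Q_r) = Q_w·C_e + Q_r·C_b.
Rearranging, Q_w = Q_r·(C_std − C_b)/(C_e − C_std) = 55·(215 − 14) / (590 − 215) = 29.48 m³/s.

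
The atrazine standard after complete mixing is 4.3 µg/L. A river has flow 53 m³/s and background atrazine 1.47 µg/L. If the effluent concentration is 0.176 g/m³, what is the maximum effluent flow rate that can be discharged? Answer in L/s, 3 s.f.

1.47 µg/L = 0.00147 mg/L.
4.3 µg/L = 0.0043 mg/L.
Mass balance at complete mixing: C_std·(Q_w + Q_r) = Q_w·C_e + Q_r·C_b.
Rearranging, Q_w = Q_r·(C_std − C_b)/(C_e − C_std) = 53·(0.0043 − 0.00147) / (0.176 − 0.0043) = 0.8736 m³/s.
= 873.6 L/s.

874 L/s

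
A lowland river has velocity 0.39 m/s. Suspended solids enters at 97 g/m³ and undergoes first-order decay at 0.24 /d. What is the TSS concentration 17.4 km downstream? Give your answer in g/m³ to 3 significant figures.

Travel time t = 17.4 km / 0.39 m/s = 1.74e+04/0.39 = 4.462e+04 s = 0.5164 d.
First-order decay: C = 97·exp(−0.24·0.5164) = 97·0.8834 = 85.69 g/m³.

85.7 g/m³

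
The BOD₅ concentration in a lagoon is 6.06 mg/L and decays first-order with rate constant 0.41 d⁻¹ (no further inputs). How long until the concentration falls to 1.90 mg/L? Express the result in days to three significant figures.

t = ln(C₀/C)/k = ln(6.06/1.90)/0.41 = 1.16/0.41 = 2.829 d.

2.83 d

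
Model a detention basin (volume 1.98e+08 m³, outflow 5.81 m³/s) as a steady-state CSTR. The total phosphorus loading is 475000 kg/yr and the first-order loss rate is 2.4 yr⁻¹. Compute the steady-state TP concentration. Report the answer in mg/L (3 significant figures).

0.721 mg/L

Outflow Q = 5.81 m³/s × 3.156e+07 s/yr = 1.833e+08 m³/yr.
Steady-state CSTR mass balance: W = Q·C + k·V·C, so C = W/(Q + kV).
Q + kV = 1.833e+08 + 2.4·1.98e+08 = 6.585e+08 m³/yr.
C = 475000/6.585e+08 = 0.0007213 kg/m³ = 0.7213 mg/L.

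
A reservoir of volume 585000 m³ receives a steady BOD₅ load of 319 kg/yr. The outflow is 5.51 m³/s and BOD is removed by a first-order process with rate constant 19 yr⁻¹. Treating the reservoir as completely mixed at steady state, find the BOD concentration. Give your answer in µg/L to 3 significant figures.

1.72 µg/L

Outflow Q = 5.51 m³/s × 3.156e+07 s/yr = 1.739e+08 m³/yr.
Steady-state CSTR mass balance: W = Q·C + k·V·C, so C = W/(Q + kV).
Q + kV = 1.739e+08 + 19·585000 = 1.85e+08 m³/yr.
C = 319/1.85e+08 = 1.724e-06 kg/m³ = 0.001724 mg/L = 1.724 µg/L.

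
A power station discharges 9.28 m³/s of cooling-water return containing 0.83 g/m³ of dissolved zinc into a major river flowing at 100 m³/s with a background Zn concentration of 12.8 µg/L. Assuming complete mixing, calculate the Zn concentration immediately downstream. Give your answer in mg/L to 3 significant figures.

0.0822 mg/L

12.8 µg/L = 0.0128 mg/L.
Flow-weighted mixing gives C = (9.28·0.83 + 100·0.0128) / (9.28 + 100) = 8.982/109.3 = 0.0822 mg/L.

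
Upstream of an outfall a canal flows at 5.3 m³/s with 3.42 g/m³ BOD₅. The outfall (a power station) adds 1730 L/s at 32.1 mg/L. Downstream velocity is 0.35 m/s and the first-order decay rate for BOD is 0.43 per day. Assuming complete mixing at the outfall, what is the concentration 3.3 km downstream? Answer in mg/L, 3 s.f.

1730 L/s = 1.73 m³/s.
After complete mixing, C₀ = (1.73·32.1 + 5.3·3.42) / 7.03 = 10.48 mg/L.
Travel time t = 3300 m / 0.35 m/s = 9429 s = 0.1091 d.
C = 10.48·exp(−0.43·0.1091) = 10.48·0.9542 = 9.997 mg/L.

10.0 mg/L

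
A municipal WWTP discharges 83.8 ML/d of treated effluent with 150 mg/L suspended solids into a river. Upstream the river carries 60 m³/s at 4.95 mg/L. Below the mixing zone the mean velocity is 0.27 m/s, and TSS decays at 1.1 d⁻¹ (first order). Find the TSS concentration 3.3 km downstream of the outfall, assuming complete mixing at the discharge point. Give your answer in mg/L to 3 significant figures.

6.21 mg/L

83.8 ML/d = 0.9699 m³/s.
After complete mixing, C₀ = (0.9699·150 + 60·4.95) / 60.97 = 7.257 mg/L.
Travel time t = 3300 m / 0.27 m/s = 1.222e+04 s = 0.1415 d.
C = 7.257·exp(−1.1·0.1415) = 7.257·0.8559 = 6.212 mg/L.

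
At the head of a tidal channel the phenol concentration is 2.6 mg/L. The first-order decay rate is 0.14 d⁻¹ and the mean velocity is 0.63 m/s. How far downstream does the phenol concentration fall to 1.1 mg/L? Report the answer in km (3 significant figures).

From C = C₀·e^(−kt), t = ln(C₀/C)/k = ln(2.6/1.1)/0.14 = 0.8602/0.14 = 6.144 d.
Distance = v·t = 0.63 m/s × 5.309e+05 s = 3.344e+05 m = 334.4 km.

334 km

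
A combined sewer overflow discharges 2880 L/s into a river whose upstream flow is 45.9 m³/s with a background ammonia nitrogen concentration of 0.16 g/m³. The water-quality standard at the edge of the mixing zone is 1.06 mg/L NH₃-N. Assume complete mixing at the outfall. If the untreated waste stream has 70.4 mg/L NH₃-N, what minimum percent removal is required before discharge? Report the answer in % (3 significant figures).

2880 L/s = 2.88 m³/s.
Mass balance: 1.06·48.78 = 2.88·Cₑ + 45.9·0.16.
Cₑ = (51.71 − 7.344) / 2.88 = 15.4 mg/L.
Required removal = 1 − 15.4/70.4 = 78.12 %.

78.1 %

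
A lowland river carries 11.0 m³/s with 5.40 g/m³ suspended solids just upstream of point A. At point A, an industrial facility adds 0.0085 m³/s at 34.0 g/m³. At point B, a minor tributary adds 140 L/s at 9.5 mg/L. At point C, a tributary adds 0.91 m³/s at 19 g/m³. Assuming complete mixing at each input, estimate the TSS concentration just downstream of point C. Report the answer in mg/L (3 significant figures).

After input A: C = (11·5.4 + 0.0085·34) / 11.01 = 5.422 mg/L.
140 L/s = 0.14 m³/s.
After input B: C = (11.01·5.422 + 0.14·9.5) / 11.15 = 5.473 mg/L.
After input C: C = (11.15·5.473 + 0.91·19) / 12.06 = 6.494 mg/L.

6.49 mg/L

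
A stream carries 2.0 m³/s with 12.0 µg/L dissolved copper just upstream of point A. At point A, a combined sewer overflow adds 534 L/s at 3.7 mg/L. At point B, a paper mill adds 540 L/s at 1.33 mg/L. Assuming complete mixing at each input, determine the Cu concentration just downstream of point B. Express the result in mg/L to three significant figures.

12.0 µg/L = 0.012 mg/L.
534 L/s = 0.534 m³/s.
After input A: C = (2·0.012 + 0.534·3.7) / 2.534 = 0.7892 mg/L.
540 L/s = 0.54 m³/s.
After input B: C = (2.534·0.7892 + 0.54·1.33) / 3.074 = 0.8842 mg/L.

0.884 mg/L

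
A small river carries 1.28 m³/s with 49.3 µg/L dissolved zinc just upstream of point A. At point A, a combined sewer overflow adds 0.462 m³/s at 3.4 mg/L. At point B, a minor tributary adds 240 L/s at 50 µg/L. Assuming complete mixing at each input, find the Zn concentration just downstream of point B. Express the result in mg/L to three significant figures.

0.830 mg/L

49.3 µg/L = 0.0493 mg/L.
After input A: C = (1.28·0.0493 + 0.462·3.4) / 1.742 = 0.9379 mg/L.
240 L/s = 0.24 m³/s.
50 µg/L = 0.05 mg/L.
After input B: C = (1.742·0.9379 + 0.24·0.05) / 1.982 = 0.8304 mg/L.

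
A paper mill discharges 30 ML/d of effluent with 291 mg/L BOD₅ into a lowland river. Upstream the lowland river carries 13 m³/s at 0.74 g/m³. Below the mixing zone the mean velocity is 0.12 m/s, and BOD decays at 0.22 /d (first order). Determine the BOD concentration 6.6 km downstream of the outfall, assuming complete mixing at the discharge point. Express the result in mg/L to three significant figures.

30 ML/d = 0.3472 m³/s.
After complete mixing, C₀ = (0.3472·291 + 13·0.74) / 13.35 = 8.291 mg/L.
Travel time t = 6600 m / 0.12 m/s = 5.5e+04 s = 0.6366 d.
C = 8.291·exp(−0.22·0.6366) = 8.291·0.8693 = 7.208 mg/L.

7.21 mg/L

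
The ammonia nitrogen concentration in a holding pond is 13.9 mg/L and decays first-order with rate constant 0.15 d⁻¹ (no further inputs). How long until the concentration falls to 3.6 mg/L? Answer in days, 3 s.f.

9.01 d

t = ln(C₀/C)/k = ln(13.9/3.6)/0.15 = 1.351/0.15 = 9.006 d.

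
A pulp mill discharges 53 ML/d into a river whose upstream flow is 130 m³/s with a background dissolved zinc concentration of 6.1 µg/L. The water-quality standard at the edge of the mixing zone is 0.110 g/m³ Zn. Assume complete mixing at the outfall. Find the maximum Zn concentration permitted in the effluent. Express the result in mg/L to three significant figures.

53 ML/d = 0.6134 m³/s.
6.1 µg/L = 0.0061 mg/L.
Mass balance: 0.11·130.6 = 0.6134·Cₑ + 130·0.0061.
Cₑ = (14.37 − 0.793) / 0.6134 = 22.13 mg/L.

22.1 mg/L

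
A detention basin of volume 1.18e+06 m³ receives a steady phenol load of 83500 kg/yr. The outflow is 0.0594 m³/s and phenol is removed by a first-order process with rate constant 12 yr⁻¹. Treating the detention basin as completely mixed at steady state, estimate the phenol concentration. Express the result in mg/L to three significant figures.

5.21 mg/L

Outflow Q = 0.0594 m³/s × 3.156e+07 s/yr = 1.875e+06 m³/yr.
Steady-state CSTR mass balance: W = Q·C + k·V·C, so C = W/(Q + kV).
Q + kV = 1.875e+06 + 12·1.18e+06 = 1.603e+07 m³/yr.
C = 83500/1.603e+07 = 0.005208 kg/m³ = 5.208 mg/L.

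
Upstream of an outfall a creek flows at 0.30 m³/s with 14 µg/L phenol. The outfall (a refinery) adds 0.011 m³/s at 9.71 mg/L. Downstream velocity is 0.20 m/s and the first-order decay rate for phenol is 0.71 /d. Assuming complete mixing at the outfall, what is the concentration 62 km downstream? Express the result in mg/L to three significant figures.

14 µg/L = 0.014 mg/L.
After complete mixing, C₀ = (0.011·9.71 + 0.3·0.014) / 0.311 = 0.3569 mg/L.
Travel time t = 6.2e+04 m / 0.20 m/s = 3.1e+05 s = 3.588 d.
C = 0.3569·exp(−0.71·3.588) = 0.3569·0.07828 = 0.02794 mg/L.

0.0279 mg/L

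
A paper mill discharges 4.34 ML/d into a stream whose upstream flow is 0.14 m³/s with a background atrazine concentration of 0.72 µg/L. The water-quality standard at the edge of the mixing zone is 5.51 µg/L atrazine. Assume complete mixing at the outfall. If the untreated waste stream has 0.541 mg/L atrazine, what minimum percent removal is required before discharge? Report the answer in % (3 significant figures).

4.34 ML/d = 0.05023 m³/s.
0.72 µg/L = 0.00072 mg/L.
5.51 µg/L = 0.00551 mg/L.
Mass balance: 0.00551·0.1902 = 0.05023·Cₑ + 0.14·0.00072.
Cₑ = (0.001048 − 0.0001008) / 0.05023 = 0.01886 mg/L.
Required removal = 1 − 0.01886/0.541 = 96.51 %.

96.5 %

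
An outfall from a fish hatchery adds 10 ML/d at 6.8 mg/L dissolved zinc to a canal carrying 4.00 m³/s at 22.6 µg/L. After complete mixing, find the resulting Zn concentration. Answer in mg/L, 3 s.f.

0.213 mg/L

10 ML/d = 0.1157 m³/s.
22.6 µg/L = 0.0226 mg/L.
Flow-weighted mixing gives C = (0.1157·6.8 + 4·0.0226) / (0.1157 + 4) = 0.8774/4.116 = 0.2132 mg/L.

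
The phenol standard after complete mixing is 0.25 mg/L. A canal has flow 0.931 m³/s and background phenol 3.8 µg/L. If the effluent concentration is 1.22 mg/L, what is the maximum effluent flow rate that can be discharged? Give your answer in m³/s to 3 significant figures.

0.236 m³/s

3.8 µg/L = 0.0038 mg/L.
Mass balance at complete mixing: C_std·(Q_w + Q_r) = Q_w·C_e + Q_r·C_b.
Rearranging, Q_w = Q_r·(C_std − C_b)/(C_e − C_std) = 0.931·(0.25 − 0.0038) / (1.22 − 0.25) = 0.2363 m³/s.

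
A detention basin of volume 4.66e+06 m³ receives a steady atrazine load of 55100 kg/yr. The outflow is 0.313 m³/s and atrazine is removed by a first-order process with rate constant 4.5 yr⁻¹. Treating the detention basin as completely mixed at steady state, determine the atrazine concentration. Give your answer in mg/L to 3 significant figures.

1.79 mg/L

Outflow Q = 0.313 m³/s × 3.156e+07 s/yr = 9.878e+06 m³/yr.
Steady-state CSTR mass balance: W = Q·C + k·V·C, so C = W/(Q + kV).
Q + kV = 9.878e+06 + 4.5·4.66e+06 = 3.085e+07 m³/yr.
C = 55100/3.085e+07 = 0.001786 kg/m³ = 1.786 mg/L.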